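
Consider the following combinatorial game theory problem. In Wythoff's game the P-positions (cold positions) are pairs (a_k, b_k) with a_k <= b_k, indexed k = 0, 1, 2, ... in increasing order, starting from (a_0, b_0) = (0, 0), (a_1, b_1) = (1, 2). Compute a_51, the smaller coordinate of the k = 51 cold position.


By Wythoff's theorem, a_k = floor(k * phi) and b_k = floor(k * phi^2) = a_k + k, where phi = (1 + sqrt(5))/2 is the golden ratio.
phi = (1 + sqrt(5))/2 = 1.618034
k = 51
k * phi = 51 * 1.618034 = 82.519733
a_51 = floor(k * phi) = 82

82


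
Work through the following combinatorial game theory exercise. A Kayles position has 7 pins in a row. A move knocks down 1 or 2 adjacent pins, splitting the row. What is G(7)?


Kayles: a move removes 1 or 2 adjacent pins from a contiguous row.
Removing pins from a row of k leaves two independent rows (a, b) with a + b = k - 1 (one pin) or a + b = k - 2 (two pins); an end removal gives a = 0.
By Sprague-Grundy, G(k) = mex{ G(a) XOR G(b) } over all these splits. G(0) = 0.
G(1): splits (0,0):0^0=0 -> mex({0}) = 1
G(2): splits (0,1):0^1=1 (0,0):0^0=0 -> mex({0, 1}) = 2
G(3): splits (0,2):0^2=2 (1,1):1^1=0 (0,1):0^1=1 -> mex({0, 1, 2}) = 3
G(4): splits (0,3):0^3=3 (1,2):1^2=3 (0,2):0^2=2 (1,1):1^1=0 -> mex({0, 2, 3}) = 1
G(5): splits (0,4):0^1=1 (1,3):1^3=2 (2,2):2^2=0 (0,3):0^3=3 (1,2):1^2=3 -> mex({0, 1, 2, 3}) = 4
G(6) = mex({0, 1, 2, 4}) = 3
G(7) = mex({0, 1, 3, 4, 5}) = 2
Therefore G(7) = 2.

2


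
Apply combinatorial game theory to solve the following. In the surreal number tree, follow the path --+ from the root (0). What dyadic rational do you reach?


Sign expansion: --+
Rule: track bounds (lo, hi), initially (-inf, +inf). On '+', the current value becomes lo and we move to the simplest number in (value, hi): value + 1 if hi = +inf, otherwise the midpoint (value + hi)/2. On '-', the current value becomes hi and we move to value - 1 if lo = -inf, otherwise the midpoint (lo + value)/2.
Start at 0.
Step 1: sign = -, move left. Bounds: (-inf, 0). Value = -1
Step 2: sign = -, move left. Bounds: (-inf, -1). Value = -2
Step 3: sign = +, move right. Bounds: (-2, -1). Value = -3/2
The surreal number with sign expansion --+ is -3/2.

-3/2


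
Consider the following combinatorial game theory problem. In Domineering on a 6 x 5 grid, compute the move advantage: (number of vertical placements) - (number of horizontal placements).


Board is 6 x 5 (rows x cols).
Left (vertical) placements: (rows-1) * cols = 5 * 5 = 25
Right (horizontal) placements: rows * (cols-1) = 6 * 4 = 24
Advantage = Left - Right = 25 - 24 = 1

1


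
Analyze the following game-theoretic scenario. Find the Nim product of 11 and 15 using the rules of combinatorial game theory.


Nim multiplication is bilinear over XOR: (u XOR v) * w = (u*w) XOR (v*w).
So we split each operand into its bit components and XOR the pairwise Nim products.
11 = 1 + 2 + 8 (as XOR of powers of 2).
15 = 1 + 2 + 4 + 8 (as XOR of powers of 2).
Using the standard Nim-product table on single bits:
  2*2 = 3,   2*4 = 8,   2*8 = 12,
  4*4 = 6,   4*8 = 11,  8*8 = 13,
and  1*x = x (identity), k*l = l*k (commutative).
Pairwise Nim products:
  1 * 1 = 1
  1 * 2 = 2
  1 * 4 = 4
  1 * 8 = 8
  2 * 1 = 2
  2 * 2 = 3
  2 * 4 = 8
  2 * 8 = 12
  8 * 1 = 8
  8 * 2 = 12
  8 * 4 = 11
  8 * 8 = 13
XOR them: 1 XOR 2 XOR 4 XOR 8 XOR 2 XOR 3 XOR 8 XOR 12 XOR 8 XOR 12 XOR 11 XOR 13 = 8.
Result: 11 * 15 = 8 (in Nim).

8


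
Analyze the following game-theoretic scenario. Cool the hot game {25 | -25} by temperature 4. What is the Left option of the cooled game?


Original game: {25 | -25} (a switch {a | b} with a > b).
Cooling by t (for t below the temperature (a - b)/2 = 25) taxes each move by t: {a | b} cooled by t is {a - t | b + t}.
Cooling amount: t = 4
Cooled Left option: 25 - 4 = 21
Cooled Right option: -25 + 4 = -21
Cooled game: {21 | -21}
Left option = 21

21


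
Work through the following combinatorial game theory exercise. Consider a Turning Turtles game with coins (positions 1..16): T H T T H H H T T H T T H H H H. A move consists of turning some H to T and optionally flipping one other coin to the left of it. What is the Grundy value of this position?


Coins: T H T T H H H T T H T T H H H H
Key fact: a single head at position k behaves exactly like a Nim heap of size k (turning it to T and optionally flipping a coin at j < k corresponds to moving the heap from k to j, or to 0), and heads combine as a disjunctive sum (two heads at the same place would cancel, matching j XOR j = 0). So the Nim-value is the XOR of the 1-indexed positions of the heads.
Face-up positions (1-indexed): [2, 5, 6, 7, 10, 13, 14, 15, 16]
XOR 0 with 2: 0 XOR 2 = 2
XOR 2 with 5: 2 XOR 5 = 7
XOR 7 with 6: 7 XOR 6 = 1
XOR 1 with 7: 1 XOR 7 = 6
XOR 6 with 10: 6 XOR 10 = 12
XOR 12 with 13: 12 XOR 13 = 1
XOR 1 with 14: 1 XOR 14 = 15
XOR 15 with 15: 15 XOR 15 = 0
XOR 0 with 16: 0 XOR 16 = 16
Nim-value = 16

16


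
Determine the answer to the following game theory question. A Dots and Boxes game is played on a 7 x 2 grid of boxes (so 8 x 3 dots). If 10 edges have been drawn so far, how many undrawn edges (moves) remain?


Grid: 7 x 2 boxes, i.e. 8 rows and 3 columns of dots.
Horizontal edges: (rows + 1) * cols = 8 * 2 = 16
Vertical edges: rows * (cols + 1) = 7 * 3 = 21
Total edges: 16 + 21 = 37
Edges drawn: 10
Remaining: 37 - 10 = 27

27


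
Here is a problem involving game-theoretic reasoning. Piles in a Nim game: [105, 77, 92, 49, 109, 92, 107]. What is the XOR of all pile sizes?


We need the XOR (exclusive or) of all pile sizes.
After XOR-ing pile 1 (size 105): 0 XOR 105 = 105
After XOR-ing pile 2 (size 77): 105 XOR 77 = 36
After XOR-ing pile 3 (size 92): 36 XOR 92 = 120
After XOR-ing pile 4 (size 49): 120 XOR 49 = 73
After XOR-ing pile 5 (size 109): 73 XOR 109 = 36
After XOR-ing pile 6 (size 92): 36 XOR 92 = 120
After XOR-ing pile 7 (size 107): 120 XOR 107 = 19
The Nim-value of this position is 19.

19


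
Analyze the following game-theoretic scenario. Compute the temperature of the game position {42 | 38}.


The game is {42 | 38}, a switch {a | b} with numbers a > b.
Cooling {a | b} by t gives {a - t | b + t}, which stops being hot when a - t = b + t, i.e. at t = (a - b)/2. So the temperature of a switch is (a - b)/2.
Temperature = (Left option - Right option) / 2
= (42 - (38)) / 2
= 4 / 2
= 2

2


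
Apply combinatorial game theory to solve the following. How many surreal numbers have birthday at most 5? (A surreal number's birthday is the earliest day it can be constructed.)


Day 0: {|} = 0 is born. Count = 1.
Day n: the number of surreal numbers born by day n is 2^(n+1) - 1.
By day 0: 2^1 - 1 = 1
By day 1: 2^2 - 1 = 3
By day 2: 2^3 - 1 = 7
By day 3: 2^4 - 1 = 15
By day 4: 2^5 - 1 = 31
By day 5: 2^6 - 1 = 63
By day 5: 63 surreal numbers.

63


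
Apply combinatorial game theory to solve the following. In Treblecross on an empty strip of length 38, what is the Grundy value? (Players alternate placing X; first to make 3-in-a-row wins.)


Treblecross: place X on empty cells; 3-in-a-row wins.
Playing within two cells of an existing X lets the opponent win at once, so sensible play treats the cells i-2..i+2 around each X as dead. The player left with no safe cell loses, so this is a normal-play take-away game on strips of safe cells.
Placing X at cell i (0-indexed) of a strip of k safe cells leaves independent strips of sizes max(0, i-2) and max(0, k-i-3). Hence G(k) = mex{ G(max(0,i-2)) XOR G(max(0,k-i-3)) : 0 <= i < k }, with G(0) = 0.
G(1): splits (0,0):0^0=0 -> mex({0}) = 1
G(2): splits (0,0):0^0=0 -> mex({0}) = 1
G(3): splits (0,0):0^0=0 -> mex({0}) = 1
G(4): splits (0,1):0^1=1 (0,0):0^0=0 -> mex({0, 1}) = 2
G(5): splits (0,2):0^1=1 (0,1):0^1=1 (0,0):0^0=0 -> mex({0, 1}) = 2
G(6) = mex({1}) = 0
G(7) = mex({0, 1, 2}) = 3
G(8) = mex({0, 1, 2}) = 3
G(9) = mex({0, 2}) = 1
G(10) = mex({0, 2, 3}) = 1
G(11) = mex({0, 3}) = 1
G(12) = mex({1, 3}) = 0
G(13) = mex({0, 1, 2, 3}) = 4
G(14) = mex({0, 1, 2}) = 3
G(15) = mex({0, 1, 2}) = 3
G(16) = mex({0, 1, 2, 4}) = 3
G(17) = mex({0, 1, 3, 4}) = 2
G(18) = mex({0, 1, 3, 4}) = 2
G(19) = mex({0, 1, 3, 5}) = 2
G(20) = mex({0, 1, 2, 3, 5}) = 4
G(21) = mex({0, 1, 2, 3, 5}) = 4
G(22) = mex({1, 2, 6}) = 0
G(23) = mex({0, 1, 2, 3, 4, 6}) = 5
G(24) = mex({0, 1, 2, 3, 4}) = 5
G(25) = mex({0, 1, 3, 4, 7}) = 2
G(26) = mex({0, 1, 3, 4, 5, 7}) = 2
G(27) = mex({0, 1, 3, 5}) = 2
G(28) = mex({0, 1, 2, 5}) = 3
G(29) = mex({0, 1, 2, 4, 5, 6}) = 3
G(30) = mex({1, 2, 4, 6}) = 0
G(31) = mex({0, 1, 2, 3, 4, 6}) = 5
G(32) = mex({1, 2, 3, 4, 7}) = 0
G(33) = mex({0, 3, 7}) = 1
G(34) = mex({0, 2, 3, 5, 7}) = 1
G(35) = mex({0, 2, 3, 5, 6}) = 1
G(36) = mex({0, 1, 2, 5, 6}) = 3
G(37) = mex({0, 1, 2, 4, 5, 6}) = 3
G(38) = mex({0, 1, 2, 4}) = 3
Therefore G(38) = 3.

3


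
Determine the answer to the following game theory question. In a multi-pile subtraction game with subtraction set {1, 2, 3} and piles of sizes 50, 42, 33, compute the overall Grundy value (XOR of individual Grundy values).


Subtraction set: {1, 2, 3}
For this subtraction set, G(n) = n mod 4 (period = max + 1 = 4).
Pile 1 (size 50): G(50) = 50 mod 4 = 2
Pile 2 (size 42): G(42) = 42 mod 4 = 2
Pile 3 (size 33): G(33) = 33 mod 4 = 1
Total Grundy value = XOR of all: 2 XOR 2 XOR 1 = 1

1


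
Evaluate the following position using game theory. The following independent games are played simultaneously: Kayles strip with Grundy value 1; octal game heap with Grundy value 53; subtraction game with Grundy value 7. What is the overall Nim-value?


By the Sprague-Grundy theorem, the Grundy value of a sum of games is the XOR of individual Grundy values.
Kayles strip: Grundy value = 1. Running XOR: 0 XOR 1 = 1
octal game heap: Grundy value = 53. Running XOR: 1 XOR 53 = 52
subtraction game: Grundy value = 7. Running XOR: 52 XOR 7 = 51
The combined Grundy value is 51.

51


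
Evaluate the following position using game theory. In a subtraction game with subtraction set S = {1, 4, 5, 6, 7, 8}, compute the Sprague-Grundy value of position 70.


The subtraction set is S = {1, 4, 5, 6, 7, 8}.
G(k) = mex{ G(k - s) : s in S, s <= k }. We compute iteratively: G(0) = 0.
G(1) = mex({0}) = 1
G(2) = mex({1}) = 0
G(3) = mex({0}) = 1
G(4) = mex({0, 1}) = 2
G(5) = mex({0, 1, 2}) = 3
G(6) = mex({0, 1, 3}) = 2
G(7) = mex({0, 1, 2}) = 3
G(8) = mex({0, 1, 2, 3}) = 4
G(9) = mex({0, 1, 2, 3, 4}) = 5
G(10) = mex({0, 1, 2, 3, 5}) = 4
G(11) = mex({1, 2, 3, 4}) = 0
G(12) = mex({0, 2, 3, 4}) = 1
G(13) = mex({1, 2, 3, 4, 5}) = 0
G(14) = mex({0, 2, 3, 4, 5}) = 1
G(15) = mex({0, 1, 3, 4, 5}) = 2
G(16) = mex({0, 1, 2, 4, 5}) = 3
G(17) = mex({0, 1, 3, 4, 5}) = 2
G(18) = mex({0, 1, 2, 4}) = 3
Observe that G(11)..G(18) = 0, 1, 0, 1, 2, 3, 2, 3 repeats G(0)..G(7) = 0, 1, 0, 1, 2, 3, 2, 3.
For k >= max(S) = 8, G(k) is determined by the previous 8 values G(k-8)..G(k-1); a window of 8 consecutive values has recurred shifted by 11, so by induction G(k + 11) = G(k) for all k >= 0: the sequence is periodic from the start with period 11.
One period: G(0..10) = 0, 1, 0, 1, 2, 3, 2, 3, 4, 5, 4.
70 mod 11 = 4, so G(70) = G(4) = 2.

2


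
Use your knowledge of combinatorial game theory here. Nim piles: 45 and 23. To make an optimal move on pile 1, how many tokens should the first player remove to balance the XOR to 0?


Piles: 45 and 23
Current XOR: 45 XOR 23 = 58 (non-zero, so this is an N-position).
To make the XOR zero, we need to find a move that balances the piles.
For pile 1 (size 45): target = 45 XOR 58 = 23
We reduce pile 1 from 45 to 23.
Tokens removed: 45 - 23 = 22
Verification: 23 XOR 23 = 0

22


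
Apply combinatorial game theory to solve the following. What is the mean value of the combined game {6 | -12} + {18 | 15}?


G1 = {6 | -12}, G2 = {18 | 15}
Each is a switch {a | b} with numbers a > b; its mean value is (a + b)/2, and mean value is additive over game sums: m(G1 + G2) = m(G1) + m(G2).
Mean of G1 = (6 + (-12))/2 = -6/2 = -3
Mean of G2 = (18 + (15))/2 = 33/2 = 33/2
Mean of G1 + G2 = -3 + 33/2 = 27/2

27/2


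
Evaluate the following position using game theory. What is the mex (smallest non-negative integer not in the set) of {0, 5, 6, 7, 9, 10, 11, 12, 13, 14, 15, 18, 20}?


Set = {0, 5, 6, 7, 9, 10, 11, 12, 13, 14, 15, 18, 20}
0 is in the set.
1 is NOT in the set. This is the mex.
mex = 1

1


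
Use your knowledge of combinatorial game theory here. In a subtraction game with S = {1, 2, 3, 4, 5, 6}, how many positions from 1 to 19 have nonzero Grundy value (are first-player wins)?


Subtraction set S = {1, 2, 3, 4, 5, 6}, so G(n) = n mod 7.
G(n) = 0 when n is a multiple of 7.
Multiples of 7 in [1, 19]: 2
N-positions (nonzero Grundy) = 19 - 2 = 17

17


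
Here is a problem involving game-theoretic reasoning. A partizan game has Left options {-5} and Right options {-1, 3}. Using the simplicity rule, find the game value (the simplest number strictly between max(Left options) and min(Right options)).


Left options: {-5}, max = -5
Right options: {-1, 3}, min = -1
All options are numbers and max(Left) < min(Right), so by the simplicity theorem the value is the simplest (earliest-born) number strictly between -5 and -1.
Integers -4 through -2 all lie strictly between -5 and -1.
Among integers, the simplest (lowest birthday = smallest |n|; 0 is born on day 0, +-n on day n) is -2.
No non-integer in the interval can be simpler: if x is a non-integer in the interval, then floor(x) or ceil(x) also lies in the interval (the interval contains an integer), and both are proper prefixes of x's sign expansion, i.e. born earlier. So the game value is -2.
Game value = -2

-2


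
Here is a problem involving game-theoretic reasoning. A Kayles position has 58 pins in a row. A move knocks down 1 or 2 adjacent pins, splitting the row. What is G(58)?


Kayles: a move removes 1 or 2 adjacent pins from a contiguous row.
Removing pins from a row of k leaves two independent rows (a, b) with a + b = k - 1 (one pin) or a + b = k - 2 (two pins); an end removal gives a = 0.
By Sprague-Grundy, G(k) = mex{ G(a) XOR G(b) } over all these splits. G(0) = 0.
G(1): splits (0,0):0^0=0 -> mex({0}) = 1
G(2): splits (0,1):0^1=1 (0,0):0^0=0 -> mex({0, 1}) = 2
G(3): splits (0,2):0^2=2 (1,1):1^1=0 (0,1):0^1=1 -> mex({0, 1, 2}) = 3
G(4): splits (0,3):0^3=3 (1,2):1^2=3 (0,2):0^2=2 (1,1):1^1=0 -> mex({0, 2, 3}) = 1
G(5): splits (0,4):0^1=1 (1,3):1^3=2 (2,2):2^2=0 (0,3):0^3=3 (1,2):1^2=3 -> mex({0, 1, 2, 3}) = 4
G(6) = mex({0, 1, 2, 4}) = 3
G(7) = mex({0, 1, 3, 4, 5}) = 2
G(8) = mex({0, 2, 3, 5, 6}) = 1
G(9) = mex({0, 1, 2, 3, 6, 7}) = 4
G(10) = mex({0, 1, 3, 4, 5, 7}) = 2
G(11) = mex({0, 1, 2, 3, 4, 5}) = 6
G(12) = mex({0, 1, 2, 3, 5, 6, 7}) = 4
G(13) = mex({0, 2, 3, 4, 6, 7}) = 1
G(14) = mex({0, 1, 4, 5, 6, 7}) = 2
G(15) = mex({0, 1, 2, 3, 4, 5, 6}) = 7
G(16) = mex({0, 2, 3, 5, 6, 7}) = 1
G(17) = mex({0, 1, 2, 3, 5, 6, 7}) = 4
G(18) = mex({0, 1, 2, 4, 5, 6}) = 3
G(19) = mex({0, 1, 3, 4, 5, 7}) = 2
G(20) = mex({0, 2, 3, 4, 5, 6, 7}) = 1
G(21) = mex({0, 1, 2, 3, 5, 6, 7}) = 4
G(22) = mex({0, 1, 2, 3, 4, 5, 7}) = 6
G(23) = mex({0, 1, 2, 3, 4, 5, 6}) = 7
G(24) = mex({0, 1, 2, 3, 5, 6, 7}) = 4
G(25) = mex({0, 2, 3, 4, 6, 7}) = 1
G(26) = mex({0, 1, 3, 4, 5, 6, 7}) = 2
G(27) = mex({0, 1, 2, 3, 4, 5, 6, 7}) = 8
G(28) = mex({0, 1, 2, 3, 4, 6, 7, 8}) = 5
G(29) = mex({0, 1, 2, 3, 5, 6, 7, 8, 9}) = 4
G(30) = mex({0, 1, 2, 3, 4, 5, 6, 9, 10}) = 7
G(31) = mex({0, 1, 3, 4, 5, 7, 10, 11}) = 2
G(32) = mex({0, 2, 3, 4, 5, 6, 7, 9, 11}) = 1
G(33) = mex({0, 1, 2, 3, 4, 5, 6, 7, 9, 12}) = 8
G(34) = mex({0, 1, 2, 3, 4, 5, 7, 8, 11, 12}) = 6
G(35) = mex({0, 1, 2, 3, 4, 5, 6, 8, 9, 10, 11}) = 7
G(36) = mex({0, 1, 2, 3, 5, 6, 7, 9, 10}) = 4
G(37) = mex({0, 2, 3, 4, 6, 7, 9, 10, 11, 12}) = 1
G(38) = mex({0, 1, 3, 4, 5, 6, 7, 9, 10, 11, 12}) = 2
G(39) = mex({0, 1, 2, 4, 5, 6, 7, 9, 10, 12, 14}) = 3
G(40) = mex({0, 2, 3, 4, 6, 7, 11, 12, 14}) = 1
G(41) = mex({0, 1, 2, 3, 5, 6, 7, 9, 10, 11, 12}) = 4
G(42) = mex({0, 1, 2, 3, 4, 5, 6, 9, 10}) = 7
G(43) = mex({0, 1, 3, 4, 5, 7, 9, 10, 12, 15}) = 2
G(44) = mex({0, 2, 3, 4, 5, 6, 7, 9, 10, 12, 15}) = 1
G(45) = mex({0, 1, 2, 3, 4, 5, 6, 7, 9, 10, 12, 14}) = 8
G(46) = mex({0, 1, 3, 4, 5, 7, 8, 11, 12, 14}) = 2
G(47) = mex({0, 1, 2, 3, 4, 5, 6, 8, 9, 10, 11, 12}) = 7
G(48) = mex({0, 1, 2, 3, 5, 6, 7, 9, 10}) = 4
G(49) = mex({0, 2, 3, 4, 6, 7, 9, 10, 11, 12, 15}) = 1
G(50) = mex({0, 1, 4, 5, 6, 7, 9, 11, 12, 14, 15}) = 2
G(51) = mex({0, 1, 2, 3, 4, 5, 6, 7, 9, 12, 14, 15}) = 8
G(52) = mex({0, 2, 3, 4, 5, 6, 7, 8, 11, 12, 15}) = 1
G(53) = mex({0, 1, 2, 3, 5, 6, 7, 8, 9, 10, 11, 12}) = 4
G(54) = mex({0, 1, 2, 3, 4, 5, 6, 9, 10}) = 7
G(55) = mex({0, 1, 3, 4, 5, 7, 9, 10, 11, 12}) = 2
G(56) = mex({0, 2, 3, 4, 5, 6, 7, 9, 10, 11, 12, 13, 14}) = 1
G(57) = mex({0, 1, 2, 3, 5, 6, 7, 9, 10, 12, 13, 14, 15}) = 4
G(58) = mex({0, 1, 3, 4, 5, 7, 11, 12, 14, 15}) = 2
Therefore G(58) = 2.

2


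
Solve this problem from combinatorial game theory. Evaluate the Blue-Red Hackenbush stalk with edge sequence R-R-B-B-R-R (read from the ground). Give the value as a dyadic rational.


Edges (from ground): R-R-B-B-R-R
By Berlekamp's sign-expansion rule, a Blue-Red Hackenbush stalk has the value of the surreal number whose sign sequence is the edge sequence with B -> + and R -> -.
Sign sequence: --++--
Trace the sign expansion in the surreal number tree, starting from 0:
Edge 1: R (sign -) -> bounds (-inf, 0), value = -1
Edge 2: R (sign -) -> bounds (-inf, -1), value = -2
Edge 3: B (sign +) -> bounds (-2, -1), value = -3/2
Edge 4: B (sign +) -> bounds (-3/2, -1), value = -5/4
Edge 5: R (sign -) -> bounds (-3/2, -5/4), value = -11/8
Edge 6: R (sign -) -> bounds (-3/2, -11/8), value = -23/16
Game value = -23/16

-23/16


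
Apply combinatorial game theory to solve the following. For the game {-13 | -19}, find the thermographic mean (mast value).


Game = {-13 | -19}, a switch {a | b} with numbers a > b.
Its thermograph has left wall a - t and right wall b + t, which meet at t = (a - b)/2, where both equal (a + b)/2. So the mast (mean value) is at (a + b)/2.
Mean = (-13 + (-19))/2 = -32/2 = -16

-16


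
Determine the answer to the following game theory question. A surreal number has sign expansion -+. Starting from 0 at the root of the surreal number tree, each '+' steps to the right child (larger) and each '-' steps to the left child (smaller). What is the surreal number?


Sign expansion: -+
Rule: track bounds (lo, hi), initially (-inf, +inf). On '+', the current value becomes lo and we move to the simplest number in (value, hi): value + 1 if hi = +inf, otherwise the midpoint (value + hi)/2. On '-', the current value becomes hi and we move to value - 1 if lo = -inf, otherwise the midpoint (lo + value)/2.
Start at 0.
Step 1: sign = -, move left. Bounds: (-inf, 0). Value = -1
Step 2: sign = +, move right. Bounds: (-1, 0). Value = -1/2
The surreal number with sign expansion -+ is -1/2.

-1/2


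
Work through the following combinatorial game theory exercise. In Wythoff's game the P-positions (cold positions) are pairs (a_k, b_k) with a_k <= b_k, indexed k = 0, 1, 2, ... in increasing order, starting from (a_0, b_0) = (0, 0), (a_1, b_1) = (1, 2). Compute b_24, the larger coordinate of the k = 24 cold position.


By Wythoff's theorem, a_k = floor(k * phi) and b_k = floor(k * phi^2) = a_k + k, where phi = (1 + sqrt(5))/2 is the golden ratio.
phi = (1 + sqrt(5))/2 = 1.618034
phi^2 = phi + 1 = 2.618034
k = 24
k * phi^2 = 24 * 2.618034 = 62.832816
b_24 = floor(k * phi^2) = 62 (check: a_24 + k = 38 + 24 = 62)

62


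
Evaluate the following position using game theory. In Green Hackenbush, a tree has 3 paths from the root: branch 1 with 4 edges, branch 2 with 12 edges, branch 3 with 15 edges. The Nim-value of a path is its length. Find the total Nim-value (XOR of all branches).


The tree has 3 branches from the ground vertex.
In Green Hackenbush, the Nim-value of a simple path of length k is k.
Branch 1: length 4, Nim-value = 4
Branch 2: length 12, Nim-value = 12
Branch 3: length 15, Nim-value = 15
Total Nim-value = XOR of all branch values:
0 XOR 4 = 4
4 XOR 12 = 8
8 XOR 15 = 7
Nim-value of the tree = 7

7


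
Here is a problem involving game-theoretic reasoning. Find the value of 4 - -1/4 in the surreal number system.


x = 4, y = -1/4
Converting to common denominator: 4
x = 16/4, y = -1/4
x - y = 4 - -1/4 = 17/4

17/4


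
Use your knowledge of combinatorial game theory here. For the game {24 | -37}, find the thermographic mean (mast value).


Game = {24 | -37}, a switch {a | b} with numbers a > b.
Its thermograph has left wall a - t and right wall b + t, which meet at t = (a - b)/2, where both equal (a + b)/2. So the mast (mean value) is at (a + b)/2.
Mean = (24 + (-37))/2 = -13/2 = -13/2

-13/2


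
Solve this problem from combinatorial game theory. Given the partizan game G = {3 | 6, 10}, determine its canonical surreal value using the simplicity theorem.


Left options: {3}, max = 3
Right options: {6, 10}, min = 6
All options are numbers and max(Left) < min(Right), so by the simplicity theorem the value is the simplest (earliest-born) number strictly between 3 and 6.
Integers 4 through 5 all lie strictly between 3 and 6.
Among integers, the simplest (lowest birthday = smallest |n|; 0 is born on day 0, +-n on day n) is 4.
No non-integer in the interval can be simpler: if x is a non-integer in the interval, then floor(x) or ceil(x) also lies in the interval (the interval contains an integer), and both are proper prefixes of x's sign expansion, i.e. born earlier. So the game value is 4.
Game value = 4

4


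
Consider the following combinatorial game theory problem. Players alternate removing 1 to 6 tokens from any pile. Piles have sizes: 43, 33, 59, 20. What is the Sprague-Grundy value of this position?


Subtraction set: {1, 2, 3, 4, 5, 6}
For this subtraction set, G(n) = n mod 7 (period = max + 1 = 7).
Pile 1 (size 43): G(43) = 43 mod 7 = 1
Pile 2 (size 33): G(33) = 33 mod 7 = 5
Pile 3 (size 59): G(59) = 59 mod 7 = 3
Pile 4 (size 20): G(20) = 20 mod 7 = 6
Total Grundy value = XOR of all: 1 XOR 5 XOR 3 XOR 6 = 1

1


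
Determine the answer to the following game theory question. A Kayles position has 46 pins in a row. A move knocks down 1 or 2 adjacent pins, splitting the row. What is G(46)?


Kayles: a move removes 1 or 2 adjacent pins from a contiguous row.
Removing pins from a row of k leaves two independent rows (a, b) with a + b = k - 1 (one pin) or a + b = k - 2 (two pins); an end removal gives a = 0.
By Sprague-Grundy, G(k) = mex{ G(a) XOR G(b) } over all these splits. G(0) = 0.
G(1): splits (0,0):0^0=0 -> mex({0}) = 1
G(2): splits (0,1):0^1=1 (0,0):0^0=0 -> mex({0, 1}) = 2
G(3): splits (0,2):0^2=2 (1,1):1^1=0 (0,1):0^1=1 -> mex({0, 1, 2}) = 3
G(4): splits (0,3):0^3=3 (1,2):1^2=3 (0,2):0^2=2 (1,1):1^1=0 -> mex({0, 2, 3}) = 1
G(5): splits (0,4):0^1=1 (1,3):1^3=2 (2,2):2^2=0 (0,3):0^3=3 (1,2):1^2=3 -> mex({0, 1, 2, 3}) = 4
G(6) = mex({0, 1, 2, 4}) = 3
G(7) = mex({0, 1, 3, 4, 5}) = 2
G(8) = mex({0, 2, 3, 5, 6}) = 1
G(9) = mex({0, 1, 2, 3, 6, 7}) = 4
G(10) = mex({0, 1, 3, 4, 5, 7}) = 2
G(11) = mex({0, 1, 2, 3, 4, 5}) = 6
G(12) = mex({0, 1, 2, 3, 5, 6, 7}) = 4
G(13) = mex({0, 2, 3, 4, 6, 7}) = 1
G(14) = mex({0, 1, 4, 5, 6, 7}) = 2
G(15) = mex({0, 1, 2, 3, 4, 5, 6}) = 7
G(16) = mex({0, 2, 3, 5, 6, 7}) = 1
G(17) = mex({0, 1, 2, 3, 5, 6, 7}) = 4
G(18) = mex({0, 1, 2, 4, 5, 6}) = 3
G(19) = mex({0, 1, 3, 4, 5, 7}) = 2
G(20) = mex({0, 2, 3, 4, 5, 6, 7}) = 1
G(21) = mex({0, 1, 2, 3, 5, 6, 7}) = 4
G(22) = mex({0, 1, 2, 3, 4, 5, 7}) = 6
G(23) = mex({0, 1, 2, 3, 4, 5, 6}) = 7
G(24) = mex({0, 1, 2, 3, 5, 6, 7}) = 4
G(25) = mex({0, 2, 3, 4, 6, 7}) = 1
G(26) = mex({0, 1, 3, 4, 5, 6, 7}) = 2
G(27) = mex({0, 1, 2, 3, 4, 5, 6, 7}) = 8
G(28) = mex({0, 1, 2, 3, 4, 6, 7, 8}) = 5
G(29) = mex({0, 1, 2, 3, 5, 6, 7, 8, 9}) = 4
G(30) = mex({0, 1, 2, 3, 4, 5, 6, 9, 10}) = 7
G(31) = mex({0, 1, 3, 4, 5, 7, 10, 11}) = 2
G(32) = mex({0, 2, 3, 4, 5, 6, 7, 9, 11}) = 1
G(33) = mex({0, 1, 2, 3, 4, 5, 6, 7, 9, 12}) = 8
G(34) = mex({0, 1, 2, 3, 4, 5, 7, 8, 11, 12}) = 6
G(35) = mex({0, 1, 2, 3, 4, 5, 6, 8, 9, 10, 11}) = 7
G(36) = mex({0, 1, 2, 3, 5, 6, 7, 9, 10}) = 4
G(37) = mex({0, 2, 3, 4, 6, 7, 9, 10, 11, 12}) = 1
G(38) = mex({0, 1, 3, 4, 5, 6, 7, 9, 10, 11, 12}) = 2
G(39) = mex({0, 1, 2, 4, 5, 6, 7, 9, 10, 12, 14}) = 3
G(40) = mex({0, 2, 3, 4, 6, 7, 11, 12, 14}) = 1
G(41) = mex({0, 1, 2, 3, 5, 6, 7, 9, 10, 11, 12}) = 4
G(42) = mex({0, 1, 2, 3, 4, 5, 6, 9, 10}) = 7
G(43) = mex({0, 1, 3, 4, 5, 7, 9, 10, 12, 15}) = 2
G(44) = mex({0, 2, 3, 4, 5, 6, 7, 9, 10, 12, 15}) = 1
G(45) = mex({0, 1, 2, 3, 4, 5, 6, 7, 9, 10, 12, 14}) = 8
G(46) = mex({0, 1, 3, 4, 5, 7, 8, 11, 12, 14}) = 2
Therefore G(46) = 2.

2


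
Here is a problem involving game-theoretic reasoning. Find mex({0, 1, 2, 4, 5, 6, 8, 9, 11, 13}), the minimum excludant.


Set = {0, 1, 2, 4, 5, 6, 8, 9, 11, 13}
0 is in the set.
1 is in the set.
2 is in the set.
3 is NOT in the set. This is the mex.
mex = 3

3


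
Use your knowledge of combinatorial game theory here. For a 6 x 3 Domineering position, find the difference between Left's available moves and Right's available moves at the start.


Board is 6 x 3 (rows x cols).
Left (vertical) placements: (rows-1) * cols = 5 * 3 = 15
Right (horizontal) placements: rows * (cols-1) = 6 * 2 = 12
Advantage = Left - Right = 15 - 12 = 3

3


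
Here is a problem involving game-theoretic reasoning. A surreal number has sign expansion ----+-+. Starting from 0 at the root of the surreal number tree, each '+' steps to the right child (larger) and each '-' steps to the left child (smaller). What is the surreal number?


Sign expansion: ----+-+
Rule: track bounds (lo, hi), initially (-inf, +inf). On '+', the current value becomes lo and we move to the simplest number in (value, hi): value + 1 if hi = +inf, otherwise the midpoint (value + hi)/2. On '-', the current value becomes hi and we move to value - 1 if lo = -inf, otherwise the midpoint (lo + value)/2.
Start at 0.
Step 1: sign = -, move left. Bounds: (-inf, 0). Value = -1
Step 2: sign = -, move left. Bounds: (-inf, -1). Value = -2
Step 3: sign = -, move left. Bounds: (-inf, -2). Value = -3
Step 4: sign = -, move left. Bounds: (-inf, -3). Value = -4
Step 5: sign = +, move right. Bounds: (-4, -3). Value = -7/2
Step 6: sign = -, move left. Bounds: (-4, -7/2). Value = -15/4
Step 7: sign = +, move right. Bounds: (-15/4, -7/2). Value = -29/8
The surreal number with sign expansion ----+-+ is -29/8.

-29/8


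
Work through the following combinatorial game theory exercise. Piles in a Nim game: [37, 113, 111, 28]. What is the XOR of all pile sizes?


We need the XOR (exclusive or) of all pile sizes.
After XOR-ing pile 1 (size 37): 0 XOR 37 = 37
After XOR-ing pile 2 (size 113): 37 XOR 113 = 84
After XOR-ing pile 3 (size 111): 84 XOR 111 = 59
After XOR-ing pile 4 (size 28): 59 XOR 28 = 39
The Nim-value of this position is 39.

39


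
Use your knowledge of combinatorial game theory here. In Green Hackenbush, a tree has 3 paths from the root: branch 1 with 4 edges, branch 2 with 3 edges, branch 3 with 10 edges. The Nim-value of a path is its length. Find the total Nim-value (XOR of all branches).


The tree has 3 branches from the ground vertex.
In Green Hackenbush, the Nim-value of a simple path of length k is k.
Branch 1: length 4, Nim-value = 4
Branch 2: length 3, Nim-value = 3
Branch 3: length 10, Nim-value = 10
Total Nim-value = XOR of all branch values:
0 XOR 4 = 4
4 XOR 3 = 7
7 XOR 10 = 13
Nim-value of the tree = 13

13


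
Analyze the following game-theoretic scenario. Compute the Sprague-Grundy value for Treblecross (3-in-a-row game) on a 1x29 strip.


Treblecross: place X on empty cells; 3-in-a-row wins.
Playing within two cells of an existing X lets the opponent win at once, so sensible play treats the cells i-2..i+2 around each X as dead. The player left with no safe cell loses, so this is a normal-play take-away game on strips of safe cells.
Placing X at cell i (0-indexed) of a strip of k safe cells leaves independent strips of sizes max(0, i-2) and max(0, k-i-3). Hence G(k) = mex{ G(max(0,i-2)) XOR G(max(0,k-i-3)) : 0 <= i < k }, with G(0) = 0.
G(1): splits (0,0):0^0=0 -> mex({0}) = 1
G(2): splits (0,0):0^0=0 -> mex({0}) = 1
G(3): splits (0,0):0^0=0 -> mex({0}) = 1
G(4): splits (0,1):0^1=1 (0,0):0^0=0 -> mex({0, 1}) = 2
G(5): splits (0,2):0^1=1 (0,1):0^1=1 (0,0):0^0=0 -> mex({0, 1}) = 2
G(6) = mex({1}) = 0
G(7) = mex({0, 1, 2}) = 3
G(8) = mex({0, 1, 2}) = 3
G(9) = mex({0, 2}) = 1
G(10) = mex({0, 2, 3}) = 1
G(11) = mex({0, 3}) = 1
G(12) = mex({1, 3}) = 0
G(13) = mex({0, 1, 2, 3}) = 4
G(14) = mex({0, 1, 2}) = 3
G(15) = mex({0, 1, 2}) = 3
G(16) = mex({0, 1, 2, 4}) = 3
G(17) = mex({0, 1, 3, 4}) = 2
G(18) = mex({0, 1, 3, 4}) = 2
G(19) = mex({0, 1, 3, 5}) = 2
G(20) = mex({0, 1, 2, 3, 5}) = 4
G(21) = mex({0, 1, 2, 3, 5}) = 4
G(22) = mex({1, 2, 6}) = 0
G(23) = mex({0, 1, 2, 3, 4, 6}) = 5
G(24) = mex({0, 1, 2, 3, 4}) = 5
G(25) = mex({0, 1, 3, 4, 7}) = 2
G(26) = mex({0, 1, 3, 4, 5, 7}) = 2
G(27) = mex({0, 1, 3, 5}) = 2
G(28) = mex({0, 1, 2, 5}) = 3
G(29) = mex({0, 1, 2, 4, 5, 6}) = 3
Therefore G(29) = 3.

3


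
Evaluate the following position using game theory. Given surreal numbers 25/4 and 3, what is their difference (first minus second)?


x = 25/4, y = 3
Converting to common denominator: 4
x = 25/4, y = 12/4
x - y = 25/4 - 3 = 13/4

13/4


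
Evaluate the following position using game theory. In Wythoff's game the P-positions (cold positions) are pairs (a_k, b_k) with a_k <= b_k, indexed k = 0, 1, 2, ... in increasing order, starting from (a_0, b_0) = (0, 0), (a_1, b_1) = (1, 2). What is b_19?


By Wythoff's theorem, a_k = floor(k * phi) and b_k = floor(k * phi^2) = a_k + k, where phi = (1 + sqrt(5))/2 is the golden ratio.
phi = (1 + sqrt(5))/2 = 1.618034
phi^2 = phi + 1 = 2.618034
k = 19
k * phi^2 = 19 * 2.618034 = 49.742646
b_19 = floor(k * phi^2) = 49 (check: a_19 + k = 30 + 19 = 49)

49


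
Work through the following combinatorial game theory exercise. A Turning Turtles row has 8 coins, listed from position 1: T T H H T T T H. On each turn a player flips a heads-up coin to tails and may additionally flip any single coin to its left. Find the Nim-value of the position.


Coins: T T H H T T T H
Key fact: a single head at position k behaves exactly like a Nim heap of size k (turning it to T and optionally flipping a coin at j < k corresponds to moving the heap from k to j, or to 0), and heads combine as a disjunctive sum (two heads at the same place would cancel, matching j XOR j = 0). So the Nim-value is the XOR of the 1-indexed positions of the heads.
Face-up positions (1-indexed): [3, 4, 8]
XOR 0 with 3: 0 XOR 3 = 3
XOR 3 with 4: 3 XOR 4 = 7
XOR 7 with 8: 7 XOR 8 = 15
Nim-value = 15

15


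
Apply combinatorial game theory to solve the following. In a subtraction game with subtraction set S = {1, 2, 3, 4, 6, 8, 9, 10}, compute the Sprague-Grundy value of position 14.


The subtraction set is S = {1, 2, 3, 4, 6, 8, 9, 10}.
G(k) = mex{ G(k - s) : s in S, s <= k }. We compute iteratively: G(0) = 0.
G(1) = mex({0}) = 1
G(2) = mex({0, 1}) = 2
G(3) = mex({0, 1, 2}) = 3
G(4) = mex({0, 1, 2, 3}) = 4
G(5) = mex({1, 2, 3, 4}) = 0
G(6) = mex({0, 2, 3, 4}) = 1
G(7) = mex({0, 1, 3, 4}) = 2
G(8) = mex({0, 1, 2, 4}) = 3
G(9) = mex({0, 1, 2, 3}) = 4
G(10) = mex({0, 1, 2, 3, 4}) = 5
G(11) = mex({0, 1, 2, 3, 4, 5}) = 6
G(12) = mex({1, 2, 3, 4, 5, 6}) = 0
G(13) = mex({0, 2, 3, 4, 5, 6}) = 1
G(14) = mex({0, 1, 3, 4, 5, 6}) = 2
Therefore G(14) = 2.

2


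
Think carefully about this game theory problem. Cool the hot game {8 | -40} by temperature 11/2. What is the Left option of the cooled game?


Original game: {8 | -40} (a switch {a | b} with a > b).
Cooling by t (for t below the temperature (a - b)/2 = 24) taxes each move by t: {a | b} cooled by t is {a - t | b + t}.
Cooling amount: t = 11/2
Cooled Left option: 8 - 11/2 = 5/2
Cooled Right option: -40 + 11/2 = -69/2
Cooled game: {5/2 | -69/2}
Left option = 5/2

5/2


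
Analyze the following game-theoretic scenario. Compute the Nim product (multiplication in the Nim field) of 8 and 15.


Nim multiplication is bilinear over XOR: (u XOR v) * w = (u*w) XOR (v*w).
So we split each operand into its bit components and XOR the pairwise Nim products.
8 = 8 (as XOR of powers of 2).
15 = 1 + 2 + 4 + 8 (as XOR of powers of 2).
Using the standard Nim-product table on single bits:
  2*2 = 3,   2*4 = 8,   2*8 = 12,
  4*4 = 6,   4*8 = 11,  8*8 = 13,
and  1*x = x (identity), k*l = l*k (commutative).
Pairwise Nim products:
  8 * 1 = 8
  8 * 2 = 12
  8 * 4 = 11
  8 * 8 = 13
XOR them: 8 XOR 12 XOR 11 XOR 13 = 2.
Result: 8 * 15 = 2 (in Nim).

2


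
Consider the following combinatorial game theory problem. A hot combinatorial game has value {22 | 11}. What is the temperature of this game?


The game is {22 | 11}, a switch {a | b} with numbers a > b.
Cooling {a | b} by t gives {a - t | b + t}, which stops being hot when a - t = b + t, i.e. at t = (a - b)/2. So the temperature of a switch is (a - b)/2.
Temperature = (Left option - Right option) / 2
= (22 - (11)) / 2
= 11 / 2
= 11/2

11/2


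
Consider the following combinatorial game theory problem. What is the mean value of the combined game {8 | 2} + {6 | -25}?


G1 = {8 | 2}, G2 = {6 | -25}
Each is a switch {a | b} with numbers a > b; its mean value is (a + b)/2, and mean value is additive over game sums: m(G1 + G2) = m(G1) + m(G2).
Mean of G1 = (8 + (2))/2 = 10/2 = 5
Mean of G2 = (6 + (-25))/2 = -19/2 = -19/2
Mean of G1 + G2 = 5 + -19/2 = -9/2

-9/2


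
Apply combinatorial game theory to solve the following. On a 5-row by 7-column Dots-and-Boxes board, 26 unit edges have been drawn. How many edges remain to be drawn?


Grid: 5 x 7 boxes, i.e. 6 rows and 8 columns of dots.
Horizontal edges: (rows + 1) * cols = 6 * 7 = 42
Vertical edges: rows * (cols + 1) = 5 * 8 = 40
Total edges: 42 + 40 = 82
Edges drawn: 26
Remaining: 82 - 26 = 56

56


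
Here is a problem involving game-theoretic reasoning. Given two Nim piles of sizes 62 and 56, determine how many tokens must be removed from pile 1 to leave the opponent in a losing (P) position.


Piles: 62 and 56
Current XOR: 62 XOR 56 = 6 (non-zero, so this is an N-position).
To make the XOR zero, we need to find a move that balances the piles.
For pile 1 (size 62): target = 62 XOR 6 = 56
We reduce pile 1 from 62 to 56.
Tokens removed: 62 - 56 = 6
Verification: 56 XOR 56 = 0

6


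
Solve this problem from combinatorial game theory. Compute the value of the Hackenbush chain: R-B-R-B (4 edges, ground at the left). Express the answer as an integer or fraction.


Edges (from ground): R-B-R-B
By Berlekamp's sign-expansion rule, a Blue-Red Hackenbush stalk has the value of the surreal number whose sign sequence is the edge sequence with B -> + and R -> -.
Sign sequence: -+-+
Trace the sign expansion in the surreal number tree, starting from 0:
Edge 1: R (sign -) -> bounds (-inf, 0), value = -1
Edge 2: B (sign +) -> bounds (-1, 0), value = -1/2
Edge 3: R (sign -) -> bounds (-1, -1/2), value = -3/4
Edge 4: B (sign +) -> bounds (-3/4, -1/2), value = -5/8
Game value = -5/8

-5/8


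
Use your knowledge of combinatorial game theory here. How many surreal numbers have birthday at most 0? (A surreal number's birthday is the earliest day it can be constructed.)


Day 0: {|} = 0 is born. Count = 1.
Day n: the number of surreal numbers born by day n is 2^(n+1) - 1.
By day 0: 2^1 - 1 = 1
By day 0: 1 surreal numbers.

1


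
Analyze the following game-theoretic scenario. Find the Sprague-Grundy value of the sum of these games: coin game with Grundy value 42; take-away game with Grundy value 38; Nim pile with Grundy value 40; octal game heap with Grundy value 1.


By the Sprague-Grundy theorem, the Grundy value of a sum of games is the XOR of individual Grundy values.
coin game: Grundy value = 42. Running XOR: 0 XOR 42 = 42
take-away game: Grundy value = 38. Running XOR: 42 XOR 38 = 12
Nim pile: Grundy value = 40. Running XOR: 12 XOR 40 = 36
octal game heap: Grundy value = 1. Running XOR: 36 XOR 1 = 37
The combined Grundy value is 37.

37


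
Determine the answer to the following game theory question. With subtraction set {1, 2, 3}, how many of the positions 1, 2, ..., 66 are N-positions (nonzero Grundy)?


Subtraction set S = {1, 2, 3}, so G(n) = n mod 4.
G(n) = 0 when n is a multiple of 4.
Multiples of 4 in [1, 66]: 16
N-positions (nonzero Grundy) = 66 - 16 = 50

50


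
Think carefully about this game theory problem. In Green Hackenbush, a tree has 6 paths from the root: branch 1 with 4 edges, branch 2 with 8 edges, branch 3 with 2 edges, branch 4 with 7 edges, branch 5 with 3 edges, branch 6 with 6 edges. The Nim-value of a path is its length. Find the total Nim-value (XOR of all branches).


The tree has 6 branches from the ground vertex.
In Green Hackenbush, the Nim-value of a simple path of length k is k.
Branch 1: length 4, Nim-value = 4
Branch 2: length 8, Nim-value = 8
Branch 3: length 2, Nim-value = 2
Branch 4: length 7, Nim-value = 7
Branch 5: length 3, Nim-value = 3
Branch 6: length 6, Nim-value = 6
Total Nim-value = XOR of all branch values:
0 XOR 4 = 4
4 XOR 8 = 12
12 XOR 2 = 14
14 XOR 7 = 9
9 XOR 3 = 10
10 XOR 6 = 12
Nim-value of the tree = 12

12


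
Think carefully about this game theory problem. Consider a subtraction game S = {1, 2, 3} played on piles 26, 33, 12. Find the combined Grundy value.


Subtraction set: {1, 2, 3}
For this subtraction set, G(n) = n mod 4 (period = max + 1 = 4).
Pile 1 (size 26): G(26) = 26 mod 4 = 2
Pile 2 (size 33): G(33) = 33 mod 4 = 1
Pile 3 (size 12): G(12) = 12 mod 4 = 0
Total Grundy value = XOR of all: 2 XOR 1 XOR 0 = 3

3


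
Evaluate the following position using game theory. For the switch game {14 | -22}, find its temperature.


The game is {14 | -22}, a switch {a | b} with numbers a > b.
Cooling {a | b} by t gives {a - t | b + t}, which stops being hot when a - t = b + t, i.e. at t = (a - b)/2. So the temperature of a switch is (a - b)/2.
Temperature = (Left option - Right option) / 2
= (14 - (-22)) / 2
= 36 / 2
= 18

18


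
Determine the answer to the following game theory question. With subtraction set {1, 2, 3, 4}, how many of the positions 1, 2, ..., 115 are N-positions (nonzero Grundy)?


Subtraction set S = {1, 2, 3, 4}, so G(n) = n mod 5.
G(n) = 0 when n is a multiple of 5.
Multiples of 5 in [1, 115]: 23
N-positions (nonzero Grundy) = 115 - 23 = 92

92


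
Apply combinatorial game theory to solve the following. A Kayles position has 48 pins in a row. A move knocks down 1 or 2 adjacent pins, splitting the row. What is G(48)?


Kayles: a move removes 1 or 2 adjacent pins from a contiguous row.
Removing pins from a row of k leaves two independent rows (a, b) with a + b = k - 1 (one pin) or a + b = k - 2 (two pins); an end removal gives a = 0.
By Sprague-Grundy, G(k) = mex{ G(a) XOR G(b) } over all these splits. G(0) = 0.
G(1): splits (0,0):0^0=0 -> mex({0}) = 1
G(2): splits (0,1):0^1=1 (0,0):0^0=0 -> mex({0, 1}) = 2
G(3): splits (0,2):0^2=2 (1,1):1^1=0 (0,1):0^1=1 -> mex({0, 1, 2}) = 3
G(4): splits (0,3):0^3=3 (1,2):1^2=3 (0,2):0^2=2 (1,1):1^1=0 -> mex({0, 2, 3}) = 1
G(5): splits (0,4):0^1=1 (1,3):1^3=2 (2,2):2^2=0 (0,3):0^3=3 (1,2):1^2=3 -> mex({0, 1, 2, 3}) = 4
G(6) = mex({0, 1, 2, 4}) = 3
G(7) = mex({0, 1, 3, 4, 5}) = 2
G(8) = mex({0, 2, 3, 5, 6}) = 1
G(9) = mex({0, 1, 2, 3, 6, 7}) = 4
G(10) = mex({0, 1, 3, 4, 5, 7}) = 2
G(11) = mex({0, 1, 2, 3, 4, 5}) = 6
G(12) = mex({0, 1, 2, 3, 5, 6, 7}) = 4
G(13) = mex({0, 2, 3, 4, 6, 7}) = 1
G(14) = mex({0, 1, 4, 5, 6, 7}) = 2
G(15) = mex({0, 1, 2, 3, 4, 5, 6}) = 7
G(16) = mex({0, 2, 3, 5, 6, 7}) = 1
G(17) = mex({0, 1, 2, 3, 5, 6, 7}) = 4
G(18) = mex({0, 1, 2, 4, 5, 6}) = 3
G(19) = mex({0, 1, 3, 4, 5, 7}) = 2
G(20) = mex({0, 2, 3, 4, 5, 6, 7}) = 1
G(21) = mex({0, 1, 2, 3, 5, 6, 7}) = 4
G(22) = mex({0, 1, 2, 3, 4, 5, 7}) = 6
G(23) = mex({0, 1, 2, 3, 4, 5, 6}) = 7
G(24) = mex({0, 1, 2, 3, 5, 6, 7}) = 4
G(25) = mex({0, 2, 3, 4, 6, 7}) = 1
G(26) = mex({0, 1, 3, 4, 5, 6, 7}) = 2
G(27) = mex({0, 1, 2, 3, 4, 5, 6, 7}) = 8
G(28) = mex({0, 1, 2, 3, 4, 6, 7, 8}) = 5
G(29) = mex({0, 1, 2, 3, 5, 6, 7, 8, 9}) = 4
G(30) = mex({0, 1, 2, 3, 4, 5, 6, 9, 10}) = 7
G(31) = mex({0, 1, 3, 4, 5, 7, 10, 11}) = 2
G(32) = mex({0, 2, 3, 4, 5, 6, 7, 9, 11}) = 1
G(33) = mex({0, 1, 2, 3, 4, 5, 6, 7, 9, 12}) = 8
G(34) = mex({0, 1, 2, 3, 4, 5, 7, 8, 11, 12}) = 6
G(35) = mex({0, 1, 2, 3, 4, 5, 6, 8, 9, 10, 11}) = 7
G(36) = mex({0, 1, 2, 3, 5, 6, 7, 9, 10}) = 4
G(37) = mex({0, 2, 3, 4, 6, 7, 9, 10, 11, 12}) = 1
G(38) = mex({0, 1, 3, 4, 5, 6, 7, 9, 10, 11, 12}) = 2
G(39) = mex({0, 1, 2, 4, 5, 6, 7, 9, 10, 12, 14}) = 3
G(40) = mex({0, 2, 3, 4, 6, 7, 11, 12, 14}) = 1
G(41) = mex({0, 1, 2, 3, 5, 6, 7, 9, 10, 11, 12}) = 4
G(42) = mex({0, 1, 2, 3, 4, 5, 6, 9, 10}) = 7
G(43) = mex({0, 1, 3, 4, 5, 7, 9, 10, 12, 15}) = 2
G(44) = mex({0, 2, 3, 4, 5, 6, 7, 9, 10, 12, 15}) = 1
G(45) = mex({0, 1, 2, 3, 4, 5, 6, 7, 9, 10, 12, 14}) = 8
G(46) = mex({0, 1, 3, 4, 5, 7, 8, 11, 12, 14}) = 2
G(47) = mex({0, 1, 2, 3, 4, 5, 6, 8, 9, 10, 11, 12}) = 7
G(48) = mex({0, 1, 2, 3, 5, 6, 7, 9, 10}) = 4
Therefore G(48) = 4.

4
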